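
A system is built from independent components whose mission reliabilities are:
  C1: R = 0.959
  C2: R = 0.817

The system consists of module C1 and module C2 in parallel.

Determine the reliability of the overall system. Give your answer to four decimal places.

Parallel (C1 and C2): 1 − (1 − 0.959000)(1 − 0.817000) = 0.9925

0.9925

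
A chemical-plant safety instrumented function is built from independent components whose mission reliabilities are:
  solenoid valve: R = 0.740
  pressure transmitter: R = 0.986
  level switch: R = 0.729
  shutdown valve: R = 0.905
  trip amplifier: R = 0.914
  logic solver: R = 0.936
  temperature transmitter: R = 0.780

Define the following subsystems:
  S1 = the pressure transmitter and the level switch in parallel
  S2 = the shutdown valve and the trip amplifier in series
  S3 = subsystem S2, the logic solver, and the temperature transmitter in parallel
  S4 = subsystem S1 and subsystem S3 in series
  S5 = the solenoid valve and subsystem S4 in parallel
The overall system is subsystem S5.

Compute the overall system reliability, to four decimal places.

0.9984

Parallel (pressure transmitter and level switch): 1 − (1 − 0.986000)(1 − 0.729000) = 0.996206
Series (shutdown valve and trip amplifier): 0.905000 × 0.914000 = 0.827170
Parallel ([0.827170], logic solver, and temperature transmitter): 1 − (1 − 0.827170)(1 − 0.936000)(1 − 0.780000) = 0.997567
Series ([0.996206] and [0.997567]): 0.996206 × 0.997567 = 0.993782
Parallel (solenoid valve and [0.993782]): 1 − (1 − 0.740000)(1 − 0.993782) = 0.9984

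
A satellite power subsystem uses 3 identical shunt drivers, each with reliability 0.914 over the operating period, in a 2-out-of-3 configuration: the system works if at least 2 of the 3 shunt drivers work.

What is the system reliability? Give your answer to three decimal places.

R = Σ_{i=2}^{3} C(3,i) p^i (1−p)^{3−i} with p = 0.914
C(3,2)·0.914^2·0.086^1 = 0.21553
C(3,3)·0.914^3·0.086^0 = 0.76355
Sum = 0.979

0.979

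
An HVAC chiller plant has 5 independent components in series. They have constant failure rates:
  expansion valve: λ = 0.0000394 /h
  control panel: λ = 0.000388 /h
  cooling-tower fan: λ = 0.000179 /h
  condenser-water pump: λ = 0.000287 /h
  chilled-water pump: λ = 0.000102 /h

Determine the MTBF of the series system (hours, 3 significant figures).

1000

Series of exponential components: λ_sys = Σ λ_i
λ_sys = 0.0000394 + 0.000388 + 0.000179 + 0.000287 + 0.000102 = 9.9540e-04 /h
MTBF = 1 / λ_sys = 1000 h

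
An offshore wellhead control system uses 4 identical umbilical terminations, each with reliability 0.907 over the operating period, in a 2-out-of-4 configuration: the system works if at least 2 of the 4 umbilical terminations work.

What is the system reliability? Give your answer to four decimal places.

R = Σ_{i=2}^{4} C(4,i) p^i (1−p)^{4−i} with p = 0.907
C(4,2)·0.907^2·0.093^2 = 0.042691
C(4,3)·0.907^3·0.093^1 = 0.277565
C(4,4)·0.907^4·0.093^0 = 0.676751
Sum = 0.9970

0.9970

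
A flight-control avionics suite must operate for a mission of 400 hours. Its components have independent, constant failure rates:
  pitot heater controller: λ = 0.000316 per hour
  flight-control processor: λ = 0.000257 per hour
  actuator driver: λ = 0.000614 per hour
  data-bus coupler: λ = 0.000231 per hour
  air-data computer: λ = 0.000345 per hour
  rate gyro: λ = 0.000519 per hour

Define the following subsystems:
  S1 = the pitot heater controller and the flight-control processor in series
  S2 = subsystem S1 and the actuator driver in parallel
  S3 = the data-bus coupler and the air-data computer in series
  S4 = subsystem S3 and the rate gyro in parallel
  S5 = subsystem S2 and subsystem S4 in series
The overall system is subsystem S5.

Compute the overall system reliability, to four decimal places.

0.9185

R(pitot heater controller) = exp(−0.000316 × 400) = 0.881262
R(flight-control processor) = exp(−0.000257 × 400) = 0.902307
R(actuator driver) = exp(−0.000614 × 400) = 0.782235
R(data-bus coupler) = exp(−0.000231 × 400) = 0.911740
R(air-data computer) = exp(−0.000345 × 400) = 0.871099
R(rate gyro) = exp(−0.000519 × 400) = 0.812532
Series (pitot heater controller and flight-control processor): 0.881262 × 0.902307 = 0.795169
Parallel ([0.795169] and actuator driver): 1 − (1 − 0.795169)(1 − 0.782235) = 0.955395
Series (data-bus coupler and air-data computer): 0.911740 × 0.871099 = 0.794216
Parallel ([0.794216] and rate gyro): 1 − (1 − 0.794216)(1 − 0.812532) = 0.961422
Series ([0.955395] and [0.961422]): 0.955395 × 0.961422 = 0.9185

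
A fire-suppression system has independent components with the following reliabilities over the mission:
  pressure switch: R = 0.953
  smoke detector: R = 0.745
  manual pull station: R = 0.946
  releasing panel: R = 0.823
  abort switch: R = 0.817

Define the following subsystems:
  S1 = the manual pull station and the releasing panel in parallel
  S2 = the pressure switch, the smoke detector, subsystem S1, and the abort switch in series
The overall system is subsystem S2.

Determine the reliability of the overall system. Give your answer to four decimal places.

0.5745

Parallel (manual pull station and releasing panel): 1 − (1 − 0.946000)(1 − 0.823000) = 0.990442
Series (pressure switch, smoke detector, [0.990442], and abort switch): 0.953000 × 0.745000 × 0.990442 × 0.817000 = 0.5745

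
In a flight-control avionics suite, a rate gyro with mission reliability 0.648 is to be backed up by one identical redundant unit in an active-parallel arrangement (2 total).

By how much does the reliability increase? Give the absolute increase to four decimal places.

0.2281

R_before = 0.648
R_after = 1 − (1 − 0.648)^2 = 0.8761
ΔR = 0.8761 − 0.648 = 0.2281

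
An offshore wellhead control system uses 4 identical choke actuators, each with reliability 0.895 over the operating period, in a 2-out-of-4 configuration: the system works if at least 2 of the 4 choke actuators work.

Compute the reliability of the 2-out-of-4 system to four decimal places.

R = Σ_{i=2}^{4} C(4,i) p^i (1−p)^{4−i} with p = 0.895
C(4,2)·0.895^2·0.105^2 = 0.052988
C(4,3)·0.895^3·0.105^1 = 0.301105
C(4,4)·0.895^4·0.105^0 = 0.641641
Sum = 0.9957

0.9957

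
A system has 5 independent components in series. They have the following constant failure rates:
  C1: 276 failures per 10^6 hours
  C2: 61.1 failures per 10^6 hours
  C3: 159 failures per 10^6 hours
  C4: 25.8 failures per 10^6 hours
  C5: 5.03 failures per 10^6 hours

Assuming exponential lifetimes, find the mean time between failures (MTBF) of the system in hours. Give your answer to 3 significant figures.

Series of exponential components: λ_sys = Σ λ_i
λ_sys = 0.000276 + 0.0000611 + 0.000159 + 0.0000258 + 0.00000503 = 5.2693e-04 /h
MTBF = 1 / λ_sys = 1900 h

1900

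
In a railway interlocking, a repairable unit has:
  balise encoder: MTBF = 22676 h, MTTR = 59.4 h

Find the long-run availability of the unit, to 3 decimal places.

A(balise encoder) = MTBF/(MTBF+MTTR) = 22676/(22676+59.4) = 0.997

0.997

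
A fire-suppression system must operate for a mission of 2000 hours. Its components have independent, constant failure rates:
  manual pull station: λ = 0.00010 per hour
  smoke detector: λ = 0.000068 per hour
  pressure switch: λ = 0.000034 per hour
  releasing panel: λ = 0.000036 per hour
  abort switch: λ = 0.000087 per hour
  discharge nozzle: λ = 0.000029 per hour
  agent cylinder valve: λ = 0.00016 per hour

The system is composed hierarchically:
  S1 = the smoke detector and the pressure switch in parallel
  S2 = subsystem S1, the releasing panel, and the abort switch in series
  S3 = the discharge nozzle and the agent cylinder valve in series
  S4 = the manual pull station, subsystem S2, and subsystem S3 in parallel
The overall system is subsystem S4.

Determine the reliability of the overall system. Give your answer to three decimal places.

0.987

R(manual pull station) = exp(−0.00010 × 2000) = 0.81873
R(smoke detector) = exp(−0.000068 × 2000) = 0.87284
R(pressure switch) = exp(−0.000034 × 2000) = 0.93426
R(releasing panel) = exp(−0.000036 × 2000) = 0.93053
R(abort switch) = exp(−0.000087 × 2000) = 0.84030
R(discharge nozzle) = exp(−0.000029 × 2000) = 0.94365
R(agent cylinder valve) = exp(−0.00016 × 2000) = 0.72615
Parallel (smoke detector and pressure switch): 1 − (1 − 0.87284)(1 − 0.93426) = 0.99164
Series ([0.99164], releasing panel, and abort switch): 0.99164 × 0.93053 × 0.84030 = 0.77539
Series (discharge nozzle and agent cylinder valve): 0.94365 × 0.72615 = 0.68523
Parallel (manual pull station, [0.77539], and [0.68523]): 1 − (1 − 0.81873)(1 − 0.77539)(1 − 0.68523) = 0.987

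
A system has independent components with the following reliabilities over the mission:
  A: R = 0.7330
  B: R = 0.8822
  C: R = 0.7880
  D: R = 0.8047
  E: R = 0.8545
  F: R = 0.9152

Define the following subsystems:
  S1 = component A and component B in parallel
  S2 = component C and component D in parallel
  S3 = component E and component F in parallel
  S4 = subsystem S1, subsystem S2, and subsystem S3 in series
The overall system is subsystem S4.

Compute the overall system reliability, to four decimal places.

Parallel (A and B): 1 − (1 − 0.733000)(1 − 0.882200) = 0.968547
Parallel (C and D): 1 − (1 − 0.788000)(1 − 0.804700) = 0.958596
Parallel (E and F): 1 − (1 − 0.854500)(1 − 0.915200) = 0.987662
Series ([0.968547], [0.958596], and [0.987662]): 0.968547 × 0.958596 × 0.987662 = 0.9170

0.9170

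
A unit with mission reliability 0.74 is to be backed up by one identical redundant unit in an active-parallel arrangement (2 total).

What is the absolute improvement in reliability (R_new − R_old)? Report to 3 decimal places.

R_before = 0.74
R_after = 1 − (1 − 0.74)^2 = 0.932
ΔR = 0.932 − 0.74 = 0.192

0.192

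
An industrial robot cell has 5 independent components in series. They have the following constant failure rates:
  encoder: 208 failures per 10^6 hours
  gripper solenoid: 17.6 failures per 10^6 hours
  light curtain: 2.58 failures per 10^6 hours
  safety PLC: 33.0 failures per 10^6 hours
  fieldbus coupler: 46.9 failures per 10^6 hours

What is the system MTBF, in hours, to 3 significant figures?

Series of exponential components: λ_sys = Σ λ_i
λ_sys = 0.000208 + 0.0000176 + 0.00000258 + 0.0000330 + 0.0000469 = 3.0808e-04 /h
MTBF = 1 / λ_sys = 3250 h

3250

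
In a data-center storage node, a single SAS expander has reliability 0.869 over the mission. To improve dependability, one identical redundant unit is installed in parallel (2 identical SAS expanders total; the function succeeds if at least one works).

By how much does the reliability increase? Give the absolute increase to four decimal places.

R_before = 0.869
R_after = 1 − (1 − 0.869)^2 = 0.9828
ΔR = 0.9828 − 0.869 = 0.1138

0.1138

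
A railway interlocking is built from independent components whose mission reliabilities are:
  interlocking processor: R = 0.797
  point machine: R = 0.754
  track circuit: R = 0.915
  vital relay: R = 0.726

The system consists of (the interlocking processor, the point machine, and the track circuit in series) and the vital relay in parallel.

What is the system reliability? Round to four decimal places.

Series (interlocking processor, point machine, and track circuit): 0.797000 × 0.754000 × 0.915000 = 0.549858
Parallel ([0.549858] and vital relay): 1 − (1 − 0.549858)(1 − 0.726000) = 0.8767

0.8767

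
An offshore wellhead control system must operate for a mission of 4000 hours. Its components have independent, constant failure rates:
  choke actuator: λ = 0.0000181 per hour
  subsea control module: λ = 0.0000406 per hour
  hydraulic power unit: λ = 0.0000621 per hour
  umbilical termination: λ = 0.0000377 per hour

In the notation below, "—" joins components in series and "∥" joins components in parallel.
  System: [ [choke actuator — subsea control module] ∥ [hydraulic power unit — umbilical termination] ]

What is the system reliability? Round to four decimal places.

R(choke actuator) = exp(−0.0000181 × 4000) = 0.930159
R(subsea control module) = exp(−0.0000406 × 4000) = 0.850101
R(hydraulic power unit) = exp(−0.0000621 × 4000) = 0.780048
R(umbilical termination) = exp(−0.0000377 × 4000) = 0.860020
Series (choke actuator and subsea control module): 0.930159 × 0.850101 = 0.790729
Series (hydraulic power unit and umbilical termination): 0.780048 × 0.860020 = 0.670857
Parallel ([0.790729] and [0.670857]): 1 − (1 − 0.790729)(1 − 0.670857) = 0.9311

0.9311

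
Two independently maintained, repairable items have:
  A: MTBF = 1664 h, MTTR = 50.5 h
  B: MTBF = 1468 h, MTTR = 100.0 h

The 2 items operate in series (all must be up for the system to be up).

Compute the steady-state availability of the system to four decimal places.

0.9086

A(A) = MTBF/(MTBF+MTTR) = 1664/(1664+50.5) = 0.970545
A(B) = MTBF/(MTBF+MTTR) = 1468/(1468+100.0) = 0.936224
Series availability: 0.970545 × 0.936224 = 0.9086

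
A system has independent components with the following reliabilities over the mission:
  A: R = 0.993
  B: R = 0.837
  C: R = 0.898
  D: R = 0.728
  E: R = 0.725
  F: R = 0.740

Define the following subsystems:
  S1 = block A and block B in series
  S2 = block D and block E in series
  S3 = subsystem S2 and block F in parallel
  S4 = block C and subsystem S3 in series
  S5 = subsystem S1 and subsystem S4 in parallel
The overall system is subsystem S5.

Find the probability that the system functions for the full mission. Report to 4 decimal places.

Series (A and B): 0.993000 × 0.837000 = 0.831141
Series (D and E): 0.728000 × 0.725000 = 0.527800
Parallel ([0.527800] and F): 1 − (1 − 0.527800)(1 − 0.740000) = 0.877228
Series (C and [0.877228]): 0.898000 × 0.877228 = 0.787751
Parallel ([0.831141] and [0.787751]): 1 − (1 − 0.831141)(1 − 0.787751) = 0.9642

0.9642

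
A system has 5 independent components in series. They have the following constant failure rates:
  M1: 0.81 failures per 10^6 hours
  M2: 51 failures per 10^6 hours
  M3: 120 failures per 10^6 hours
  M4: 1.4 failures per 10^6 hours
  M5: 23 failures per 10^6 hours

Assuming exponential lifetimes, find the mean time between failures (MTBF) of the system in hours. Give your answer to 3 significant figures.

5100

Series of exponential components: λ_sys = Σ λ_i
λ_sys = 0.00000081 + 0.000051 + 0.00012 + 0.0000014 + 0.000023 = 1.9621e-04 /h
MTBF = 1 / λ_sys = 5100 h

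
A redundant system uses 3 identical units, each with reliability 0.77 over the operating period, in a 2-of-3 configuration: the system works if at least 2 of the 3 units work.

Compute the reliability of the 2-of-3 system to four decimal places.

0.8656

R = Σ_{i=2}^{3} C(3,i) p^i (1−p)^{3−i} with p = 0.77
C(3,2)·0.77^2·0.23^1 = 0.409101
C(3,3)·0.77^3·0.23^0 = 0.456533
Sum = 0.8656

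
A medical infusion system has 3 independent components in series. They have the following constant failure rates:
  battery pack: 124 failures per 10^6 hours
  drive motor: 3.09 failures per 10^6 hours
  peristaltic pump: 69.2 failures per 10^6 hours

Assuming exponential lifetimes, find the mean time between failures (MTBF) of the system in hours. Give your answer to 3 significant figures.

Series of exponential components: λ_sys = Σ λ_i
λ_sys = 0.000124 + 0.00000309 + 0.0000692 = 1.9629e-04 /h
MTBF = 1 / λ_sys = 5090 h

5090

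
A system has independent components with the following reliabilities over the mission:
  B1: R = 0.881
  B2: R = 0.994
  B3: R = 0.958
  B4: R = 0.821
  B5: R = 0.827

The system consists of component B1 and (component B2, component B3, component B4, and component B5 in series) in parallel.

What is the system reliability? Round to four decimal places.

0.9579

Series (B2, B3, B4, and B5): 0.994000 × 0.958000 × 0.821000 × 0.827000 = 0.646548
Parallel (B1 and [0.646548]): 1 − (1 − 0.881000)(1 − 0.646548) = 0.9579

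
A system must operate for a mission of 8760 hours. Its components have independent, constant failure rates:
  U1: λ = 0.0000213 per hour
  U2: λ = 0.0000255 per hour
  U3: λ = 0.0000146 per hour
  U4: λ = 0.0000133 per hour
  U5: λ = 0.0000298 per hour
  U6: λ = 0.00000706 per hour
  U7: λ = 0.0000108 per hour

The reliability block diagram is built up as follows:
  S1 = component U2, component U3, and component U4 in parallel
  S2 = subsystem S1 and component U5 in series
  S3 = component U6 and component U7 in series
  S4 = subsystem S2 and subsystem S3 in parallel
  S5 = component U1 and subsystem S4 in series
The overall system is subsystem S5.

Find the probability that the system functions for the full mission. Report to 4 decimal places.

0.8019

R(U1) = exp(−0.0000213 × 8760) = 0.829786
R(U2) = exp(−0.0000255 × 8760) = 0.799811
R(U3) = exp(−0.0000146 × 8760) = 0.879945
R(U4) = exp(−0.0000133 × 8760) = 0.890023
R(U5) = exp(−0.0000298 × 8760) = 0.770244
R(U6) = exp(−0.00000706 × 8760) = 0.940028
R(U7) = exp(−0.0000108 × 8760) = 0.909729
Parallel (U2, U3, and U4): 1 − (1 − 0.799811)(1 − 0.879945)(1 − 0.890023) = 0.997357
Series ([0.997357] and U5): 0.997357 × 0.770244 = 0.768208
Series (U6 and U7): 0.940028 × 0.909729 = 0.855171
Parallel ([0.768208] and [0.855171]): 1 − (1 − 0.768208)(1 − 0.855171) = 0.966430
Series (U1 and [0.966430]): 0.829786 × 0.966430 = 0.8019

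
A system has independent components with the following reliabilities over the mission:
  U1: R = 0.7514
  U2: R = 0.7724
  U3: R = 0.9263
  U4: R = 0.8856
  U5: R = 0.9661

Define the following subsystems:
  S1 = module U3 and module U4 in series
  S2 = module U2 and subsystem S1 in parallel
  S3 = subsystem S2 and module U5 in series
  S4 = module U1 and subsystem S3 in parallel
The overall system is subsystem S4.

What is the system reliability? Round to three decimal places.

Series (U3 and U4): 0.92630 × 0.88560 = 0.82033
Parallel (U2 and [0.82033]): 1 − (1 − 0.77240)(1 − 0.82033) = 0.95911
Series ([0.95911] and U5): 0.95911 × 0.96610 = 0.92660
Parallel (U1 and [0.92660]): 1 − (1 − 0.75140)(1 − 0.92660) = 0.982

0.982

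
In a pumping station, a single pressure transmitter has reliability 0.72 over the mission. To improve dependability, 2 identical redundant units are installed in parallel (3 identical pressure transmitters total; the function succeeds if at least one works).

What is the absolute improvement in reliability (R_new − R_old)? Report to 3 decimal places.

0.258

R_before = 0.72
R_after = 1 − (1 − 0.72)^3 = 0.978
ΔR = 0.978 − 0.72 = 0.258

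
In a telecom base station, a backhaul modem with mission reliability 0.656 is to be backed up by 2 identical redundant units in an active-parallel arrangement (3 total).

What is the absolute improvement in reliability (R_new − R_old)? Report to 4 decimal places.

R_before = 0.656
R_after = 1 − (1 − 0.656)^3 = 0.9593
ΔR = 0.9593 − 0.656 = 0.3033

0.3033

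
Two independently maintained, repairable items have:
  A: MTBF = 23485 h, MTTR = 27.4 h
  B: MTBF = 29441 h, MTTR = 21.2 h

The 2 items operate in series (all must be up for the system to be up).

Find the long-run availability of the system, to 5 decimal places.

0.99812

A(A) = MTBF/(MTBF+MTTR) = 23485/(23485+27.4) = 0.998835
A(B) = MTBF/(MTBF+MTTR) = 29441/(29441+21.2) = 0.999280
Series availability: 0.998835 × 0.999280 = 0.99812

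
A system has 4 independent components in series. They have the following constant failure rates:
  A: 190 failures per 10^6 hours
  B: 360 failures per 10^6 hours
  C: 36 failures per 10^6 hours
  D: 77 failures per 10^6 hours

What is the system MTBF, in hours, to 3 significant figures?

1510

Series of exponential components: λ_sys = Σ λ_i
λ_sys = 0.00019 + 0.00036 + 0.000036 + 0.000077 = 6.6300e-04 /h
MTBF = 1 / λ_sys = 1510 h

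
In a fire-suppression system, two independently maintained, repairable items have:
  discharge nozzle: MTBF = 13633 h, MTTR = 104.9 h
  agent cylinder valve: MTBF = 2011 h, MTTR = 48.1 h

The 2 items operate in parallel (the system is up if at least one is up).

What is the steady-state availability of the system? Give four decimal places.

0.9998

A(discharge nozzle) = MTBF/(MTBF+MTTR) = 13633/(13633+104.9) = 0.992364
A(agent cylinder valve) = MTBF/(MTBF+MTTR) = 2011/(2011+48.1) = 0.976640
Parallel availability: 1 − (1 − 0.992364)(1 − 0.976640) = 0.9998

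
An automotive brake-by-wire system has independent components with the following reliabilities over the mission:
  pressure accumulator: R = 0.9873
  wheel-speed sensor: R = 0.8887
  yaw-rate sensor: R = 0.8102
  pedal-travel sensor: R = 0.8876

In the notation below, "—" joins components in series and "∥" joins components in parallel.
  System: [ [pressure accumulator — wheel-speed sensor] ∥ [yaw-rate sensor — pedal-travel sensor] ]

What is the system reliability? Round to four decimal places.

Series (pressure accumulator and wheel-speed sensor): 0.987300 × 0.888700 = 0.877414
Series (yaw-rate sensor and pedal-travel sensor): 0.810200 × 0.887600 = 0.719134
Parallel ([0.877414] and [0.719134]): 1 − (1 − 0.877414)(1 − 0.719134) = 0.9656

0.9656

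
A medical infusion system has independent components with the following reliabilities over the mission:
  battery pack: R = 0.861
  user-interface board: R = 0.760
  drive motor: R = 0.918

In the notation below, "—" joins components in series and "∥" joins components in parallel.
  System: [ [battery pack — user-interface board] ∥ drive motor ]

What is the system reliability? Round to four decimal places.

Series (battery pack and user-interface board): 0.861000 × 0.760000 = 0.654360
Parallel ([0.654360] and drive motor): 1 − (1 − 0.654360)(1 − 0.918000) = 0.9717

0.9717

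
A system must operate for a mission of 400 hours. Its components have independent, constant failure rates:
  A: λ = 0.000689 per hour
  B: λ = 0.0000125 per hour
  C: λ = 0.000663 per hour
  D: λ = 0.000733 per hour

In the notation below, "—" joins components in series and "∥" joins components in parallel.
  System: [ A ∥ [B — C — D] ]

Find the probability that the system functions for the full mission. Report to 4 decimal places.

0.8962

R(A) = exp(−0.000689 × 400) = 0.759117
R(B) = exp(−0.0000125 × 400) = 0.995012
R(C) = exp(−0.000663 × 400) = 0.767053
R(D) = exp(−0.000733 × 400) = 0.745873
Series (B, C, and D): 0.995012 × 0.767053 × 0.745873 = 0.569270
Parallel (A and [0.569270]): 1 − (1 − 0.759117)(1 − 0.569270) = 0.8962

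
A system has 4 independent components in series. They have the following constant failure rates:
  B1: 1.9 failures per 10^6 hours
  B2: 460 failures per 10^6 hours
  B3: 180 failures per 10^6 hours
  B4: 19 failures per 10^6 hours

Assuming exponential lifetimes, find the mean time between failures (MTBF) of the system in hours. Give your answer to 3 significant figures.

Series of exponential components: λ_sys = Σ λ_i
λ_sys = 0.0000019 + 0.00046 + 0.00018 + 0.000019 = 6.6090e-04 /h
MTBF = 1 / λ_sys = 1510 h

1510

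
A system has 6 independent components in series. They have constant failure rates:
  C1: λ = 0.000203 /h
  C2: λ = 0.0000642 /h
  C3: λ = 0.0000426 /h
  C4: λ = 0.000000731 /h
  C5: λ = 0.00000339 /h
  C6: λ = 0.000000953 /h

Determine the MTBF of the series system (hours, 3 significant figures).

Series of exponential components: λ_sys = Σ λ_i
λ_sys = 0.000203 + 0.0000642 + 0.0000426 + 0.000000731 + 0.00000339 + 0.000000953 = 3.1487e-04 /h
MTBF = 1 / λ_sys = 3180 h

3180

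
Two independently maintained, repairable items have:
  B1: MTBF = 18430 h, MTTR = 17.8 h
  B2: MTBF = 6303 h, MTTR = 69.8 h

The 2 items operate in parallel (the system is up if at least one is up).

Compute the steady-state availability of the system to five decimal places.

A(B1) = MTBF/(MTBF+MTTR) = 18430/(18430+17.8) = 0.999035
A(B2) = MTBF/(MTBF+MTTR) = 6303/(6303+69.8) = 0.989047
Parallel availability: 1 − (1 − 0.999035)(1 − 0.989047) = 0.99999

0.99999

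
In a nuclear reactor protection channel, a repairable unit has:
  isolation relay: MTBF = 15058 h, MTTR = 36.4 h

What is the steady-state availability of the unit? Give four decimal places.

A(isolation relay) = MTBF/(MTBF+MTTR) = 15058/(15058+36.4) = 0.9976

0.9976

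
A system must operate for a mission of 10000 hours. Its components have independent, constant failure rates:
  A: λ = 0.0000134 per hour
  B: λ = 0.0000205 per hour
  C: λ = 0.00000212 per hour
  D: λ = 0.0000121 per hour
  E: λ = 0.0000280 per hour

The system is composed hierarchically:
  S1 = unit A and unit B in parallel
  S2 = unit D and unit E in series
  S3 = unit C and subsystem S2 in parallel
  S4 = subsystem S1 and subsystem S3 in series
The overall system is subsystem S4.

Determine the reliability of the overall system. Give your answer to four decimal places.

R(A) = exp(−0.0000134 × 10000) = 0.874590
R(B) = exp(−0.0000205 × 10000) = 0.814647
R(C) = exp(−0.00000212 × 10000) = 0.979023
R(D) = exp(−0.0000121 × 10000) = 0.886034
R(E) = exp(−0.0000280 × 10000) = 0.755784
Parallel (A and B): 1 − (1 − 0.874590)(1 − 0.814647) = 0.976755
Series (D and E): 0.886034 × 0.755784 = 0.669650
Parallel (C and [0.669650]): 1 − (1 − 0.979023)(1 − 0.669650) = 0.993070
Series ([0.976755] and [0.993070]): 0.976755 × 0.993070 = 0.9700

0.9700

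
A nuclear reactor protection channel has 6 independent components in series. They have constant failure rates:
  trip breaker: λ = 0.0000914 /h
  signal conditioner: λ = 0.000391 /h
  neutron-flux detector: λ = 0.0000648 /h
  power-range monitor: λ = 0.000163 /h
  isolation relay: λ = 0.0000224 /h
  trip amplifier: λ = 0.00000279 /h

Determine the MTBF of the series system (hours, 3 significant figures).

Series of exponential components: λ_sys = Σ λ_i
λ_sys = 0.0000914 + 0.000391 + 0.0000648 + 0.000163 + 0.0000224 + 0.00000279 = 7.3539e-04 /h
MTBF = 1 / λ_sys = 1360 h

1360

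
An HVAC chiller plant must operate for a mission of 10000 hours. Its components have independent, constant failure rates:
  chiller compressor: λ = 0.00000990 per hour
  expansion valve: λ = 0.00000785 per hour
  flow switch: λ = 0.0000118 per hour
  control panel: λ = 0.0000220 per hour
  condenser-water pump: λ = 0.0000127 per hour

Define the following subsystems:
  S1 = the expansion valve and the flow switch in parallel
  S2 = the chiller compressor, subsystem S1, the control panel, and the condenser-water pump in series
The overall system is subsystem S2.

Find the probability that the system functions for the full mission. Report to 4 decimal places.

0.6348

R(chiller compressor) = exp(−0.00000990 × 10000) = 0.905743
R(expansion valve) = exp(−0.00000785 × 10000) = 0.924502
R(flow switch) = exp(−0.0000118 × 10000) = 0.888696
R(control panel) = exp(−0.0000220 × 10000) = 0.802519
R(condenser-water pump) = exp(−0.0000127 × 10000) = 0.880734
Parallel (expansion valve and flow switch): 1 − (1 − 0.924502)(1 − 0.888696) = 0.991597
Series (chiller compressor, [0.991597], control panel, and condenser-water pump): 0.905743 × 0.991597 × 0.802519 × 0.880734 = 0.6348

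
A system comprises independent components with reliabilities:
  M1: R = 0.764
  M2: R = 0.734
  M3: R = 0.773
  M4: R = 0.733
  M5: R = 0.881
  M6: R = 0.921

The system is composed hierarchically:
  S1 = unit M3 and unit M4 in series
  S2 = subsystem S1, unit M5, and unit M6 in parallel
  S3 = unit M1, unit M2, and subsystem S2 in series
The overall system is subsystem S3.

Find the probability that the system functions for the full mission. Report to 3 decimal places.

Series (M3 and M4): 0.77300 × 0.73300 = 0.56661
Parallel ([0.56661], M5, and M6): 1 − (1 − 0.56661)(1 − 0.88100)(1 − 0.92100) = 0.99593
Series (M1, M2, and [0.99593]): 0.76400 × 0.73400 × 0.99593 = 0.558

0.558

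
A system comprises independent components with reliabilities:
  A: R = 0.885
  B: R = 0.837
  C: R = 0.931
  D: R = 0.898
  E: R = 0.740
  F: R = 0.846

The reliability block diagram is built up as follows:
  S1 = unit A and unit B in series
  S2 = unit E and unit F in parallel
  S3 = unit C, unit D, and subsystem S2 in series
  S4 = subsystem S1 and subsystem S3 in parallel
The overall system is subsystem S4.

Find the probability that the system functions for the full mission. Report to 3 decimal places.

0.949

Series (A and B): 0.88500 × 0.83700 = 0.74075
Parallel (E and F): 1 − (1 − 0.74000)(1 − 0.84600) = 0.95996
Series (C, D, and [0.95996]): 0.93100 × 0.89800 × 0.95996 = 0.80256
Parallel ([0.74075] and [0.80256]): 1 − (1 − 0.74075)(1 − 0.80256) = 0.949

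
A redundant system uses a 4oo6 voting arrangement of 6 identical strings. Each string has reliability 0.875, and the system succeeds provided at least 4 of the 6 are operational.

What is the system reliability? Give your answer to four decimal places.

0.9709

R = Σ_{i=4}^{6} C(6,i) p^i (1−p)^{6−i} with p = 0.875
C(6,4)·0.875^4·0.125^2 = 0.137386
C(6,5)·0.875^5·0.125^1 = 0.384682
C(6,6)·0.875^6·0.125^0 = 0.448795
Sum = 0.9709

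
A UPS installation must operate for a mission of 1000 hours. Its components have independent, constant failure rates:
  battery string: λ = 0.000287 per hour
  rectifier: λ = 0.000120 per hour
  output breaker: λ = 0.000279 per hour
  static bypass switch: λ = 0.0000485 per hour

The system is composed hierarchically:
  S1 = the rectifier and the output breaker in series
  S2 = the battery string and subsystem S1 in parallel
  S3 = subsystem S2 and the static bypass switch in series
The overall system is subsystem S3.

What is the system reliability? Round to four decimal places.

0.8745

R(battery string) = exp(−0.000287 × 1000) = 0.750512
R(rectifier) = exp(−0.000120 × 1000) = 0.886920
R(output breaker) = exp(−0.000279 × 1000) = 0.756540
R(static bypass switch) = exp(−0.0000485 × 1000) = 0.952657
Series (rectifier and output breaker): 0.886920 × 0.756540 = 0.670990
Parallel (battery string and [0.670990]): 1 − (1 − 0.750512)(1 − 0.670990) = 0.917916
Series ([0.917916] and static bypass switch): 0.917916 × 0.952657 = 0.8745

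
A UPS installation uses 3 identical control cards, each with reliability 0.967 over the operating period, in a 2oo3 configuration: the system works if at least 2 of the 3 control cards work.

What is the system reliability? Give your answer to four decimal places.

R = Σ_{i=2}^{3} C(3,i) p^i (1−p)^{3−i} with p = 0.967
C(3,2)·0.967^2·0.033^1 = 0.092574
C(3,3)·0.967^3·0.033^0 = 0.904231
Sum = 0.9968

0.9968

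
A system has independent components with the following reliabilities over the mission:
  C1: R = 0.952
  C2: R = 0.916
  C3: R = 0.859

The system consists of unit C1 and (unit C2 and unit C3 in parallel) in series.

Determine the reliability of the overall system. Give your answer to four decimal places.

0.9407

Parallel (C2 and C3): 1 − (1 − 0.916000)(1 − 0.859000) = 0.988156
Series (C1 and [0.988156]): 0.952000 × 0.988156 = 0.9407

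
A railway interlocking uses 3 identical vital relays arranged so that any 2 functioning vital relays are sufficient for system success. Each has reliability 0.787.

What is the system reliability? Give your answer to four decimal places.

R = Σ_{i=2}^{3} C(3,i) p^i (1−p)^{3−i} with p = 0.787
C(3,2)·0.787^2·0.213^1 = 0.395777
C(3,3)·0.787^3·0.213^0 = 0.487443
Sum = 0.8832

0.8832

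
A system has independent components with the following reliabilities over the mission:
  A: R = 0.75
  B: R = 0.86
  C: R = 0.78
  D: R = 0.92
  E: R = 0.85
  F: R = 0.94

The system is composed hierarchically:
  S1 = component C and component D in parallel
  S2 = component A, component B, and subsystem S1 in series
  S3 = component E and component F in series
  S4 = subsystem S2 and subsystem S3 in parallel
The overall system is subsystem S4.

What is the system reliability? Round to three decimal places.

Parallel (C and D): 1 − (1 − 0.78000)(1 − 0.92000) = 0.98240
Series (A, B, and [0.98240]): 0.75000 × 0.86000 × 0.98240 = 0.63365
Series (E and F): 0.85000 × 0.94000 = 0.79900
Parallel ([0.63365] and [0.79900]): 1 − (1 − 0.63365)(1 − 0.79900) = 0.926

0.926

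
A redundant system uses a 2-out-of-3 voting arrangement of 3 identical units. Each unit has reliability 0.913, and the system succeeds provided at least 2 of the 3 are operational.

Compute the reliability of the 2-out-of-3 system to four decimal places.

0.9786

R = Σ_{i=2}^{3} C(3,i) p^i (1−p)^{3−i} with p = 0.913
C(3,2)·0.913^2·0.087^1 = 0.217562
C(3,3)·0.913^3·0.087^0 = 0.761048
Sum = 0.9786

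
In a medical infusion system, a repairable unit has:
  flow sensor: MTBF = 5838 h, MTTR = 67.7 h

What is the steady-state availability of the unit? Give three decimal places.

A(flow sensor) = MTBF/(MTBF+MTTR) = 5838/(5838+67.7) = 0.989

0.989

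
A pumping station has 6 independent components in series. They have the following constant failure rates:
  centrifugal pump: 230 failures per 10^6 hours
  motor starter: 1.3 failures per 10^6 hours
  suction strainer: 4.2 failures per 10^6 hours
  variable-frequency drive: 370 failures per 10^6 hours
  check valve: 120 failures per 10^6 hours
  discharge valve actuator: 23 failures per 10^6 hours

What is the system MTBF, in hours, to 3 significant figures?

1340

Series of exponential components: λ_sys = Σ λ_i
λ_sys = 0.00023 + 0.0000013 + 0.0000042 + 0.00037 + 0.00012 + 0.000023 = 7.4850e-04 /h
MTBF = 1 / λ_sys = 1340 h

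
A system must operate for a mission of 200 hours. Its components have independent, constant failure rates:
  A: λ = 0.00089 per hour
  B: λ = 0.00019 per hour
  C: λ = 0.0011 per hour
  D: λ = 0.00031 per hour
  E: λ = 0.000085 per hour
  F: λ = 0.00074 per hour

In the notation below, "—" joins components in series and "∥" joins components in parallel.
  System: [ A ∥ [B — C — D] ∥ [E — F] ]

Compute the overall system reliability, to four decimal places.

R(A) = exp(−0.00089 × 200) = 0.836942
R(B) = exp(−0.00019 × 200) = 0.962713
R(C) = exp(−0.0011 × 200) = 0.802519
R(D) = exp(−0.00031 × 200) = 0.939883
R(E) = exp(−0.000085 × 200) = 0.983144
R(F) = exp(−0.00074 × 200) = 0.862431
Series (B, C, and D): 0.962713 × 0.802519 × 0.939883 = 0.726149
Series (E and F): 0.983144 × 0.862431 = 0.847894
Parallel (A, [0.726149], and [0.847894]): 1 − (1 − 0.836942)(1 − 0.726149)(1 − 0.847894) = 0.9932

0.9932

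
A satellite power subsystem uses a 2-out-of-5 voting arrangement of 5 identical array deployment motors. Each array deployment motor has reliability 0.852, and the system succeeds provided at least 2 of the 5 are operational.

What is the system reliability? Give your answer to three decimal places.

0.998

R = Σ_{i=2}^{5} C(5,i) p^i (1−p)^{5−i} with p = 0.852
C(5,2)·0.852^2·0.148^3 = 0.02353
C(5,3)·0.852^3·0.148^2 = 0.13547
C(5,4)·0.852^4·0.148^1 = 0.38993
C(5,5)·0.852^5·0.148^0 = 0.44895
Sum = 0.998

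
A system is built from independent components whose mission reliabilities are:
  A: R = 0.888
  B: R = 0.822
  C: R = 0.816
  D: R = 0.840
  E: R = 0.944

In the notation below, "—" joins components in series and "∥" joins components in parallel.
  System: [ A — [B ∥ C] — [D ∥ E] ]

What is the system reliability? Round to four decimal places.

Parallel (B and C): 1 − (1 − 0.822000)(1 − 0.816000) = 0.967248
Parallel (D and E): 1 − (1 − 0.840000)(1 − 0.944000) = 0.991040
Series (A, [0.967248], and [0.991040]): 0.888000 × 0.967248 × 0.991040 = 0.8512

0.8512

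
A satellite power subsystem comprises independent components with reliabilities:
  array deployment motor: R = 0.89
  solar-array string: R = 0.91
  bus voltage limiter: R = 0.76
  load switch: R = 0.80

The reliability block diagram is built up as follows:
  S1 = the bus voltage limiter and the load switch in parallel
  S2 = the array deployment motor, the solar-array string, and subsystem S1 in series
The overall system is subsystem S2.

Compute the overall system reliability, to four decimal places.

Parallel (bus voltage limiter and load switch): 1 − (1 − 0.760000)(1 − 0.800000) = 0.952000
Series (array deployment motor, solar-array string, and [0.952000]): 0.890000 × 0.910000 × 0.952000 = 0.7710

0.7710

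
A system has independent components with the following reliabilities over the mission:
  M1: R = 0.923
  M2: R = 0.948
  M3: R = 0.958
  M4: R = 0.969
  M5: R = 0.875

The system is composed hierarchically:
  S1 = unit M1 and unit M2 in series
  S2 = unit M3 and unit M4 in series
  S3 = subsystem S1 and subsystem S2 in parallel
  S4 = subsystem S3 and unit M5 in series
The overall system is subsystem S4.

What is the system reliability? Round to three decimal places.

Series (M1 and M2): 0.92300 × 0.94800 = 0.87500
Series (M3 and M4): 0.95800 × 0.96900 = 0.92830
Parallel ([0.87500] and [0.92830]): 1 − (1 − 0.87500)(1 − 0.92830) = 0.99104
Series ([0.99104] and M5): 0.99104 × 0.87500 = 0.867

0.867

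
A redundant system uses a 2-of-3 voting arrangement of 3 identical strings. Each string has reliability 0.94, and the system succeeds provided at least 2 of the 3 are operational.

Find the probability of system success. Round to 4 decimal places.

0.9896

R = Σ_{i=2}^{3} C(3,i) p^i (1−p)^{3−i} with p = 0.94
C(3,2)·0.94^2·0.06^1 = 0.159048
C(3,3)·0.94^3·0.06^0 = 0.830584
Sum = 0.9896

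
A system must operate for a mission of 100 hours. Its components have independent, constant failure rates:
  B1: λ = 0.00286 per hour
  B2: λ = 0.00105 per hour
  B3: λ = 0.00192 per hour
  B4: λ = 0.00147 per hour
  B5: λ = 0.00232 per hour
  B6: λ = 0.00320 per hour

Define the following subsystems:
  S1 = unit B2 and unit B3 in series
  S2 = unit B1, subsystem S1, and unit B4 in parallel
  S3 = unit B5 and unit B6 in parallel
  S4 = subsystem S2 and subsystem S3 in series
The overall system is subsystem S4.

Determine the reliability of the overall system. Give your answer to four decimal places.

0.9351

R(B1) = exp(−0.00286 × 100) = 0.751263
R(B2) = exp(−0.00105 × 100) = 0.900325
R(B3) = exp(−0.00192 × 100) = 0.825307
R(B4) = exp(−0.00147 × 100) = 0.863294
R(B5) = exp(−0.00232 × 100) = 0.792946
R(B6) = exp(−0.00320 × 100) = 0.726149
Series (B2 and B3): 0.900325 × 0.825307 = 0.743045
Parallel (B1, [0.743045], and B4): 1 − (1 − 0.751263)(1 − 0.743045)(1 − 0.863294) = 0.991263
Parallel (B5 and B6): 1 − (1 − 0.792946)(1 − 0.726149) = 0.943298
Series ([0.991263] and [0.943298]): 0.991263 × 0.943298 = 0.9351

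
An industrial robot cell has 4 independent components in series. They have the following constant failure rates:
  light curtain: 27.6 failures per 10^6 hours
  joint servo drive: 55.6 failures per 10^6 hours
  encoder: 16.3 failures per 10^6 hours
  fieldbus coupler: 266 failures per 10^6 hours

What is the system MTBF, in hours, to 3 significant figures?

Series of exponential components: λ_sys = Σ λ_i
λ_sys = 0.0000276 + 0.0000556 + 0.0000163 + 0.000266 = 3.6550e-04 /h
MTBF = 1 / λ_sys = 2740 h

2740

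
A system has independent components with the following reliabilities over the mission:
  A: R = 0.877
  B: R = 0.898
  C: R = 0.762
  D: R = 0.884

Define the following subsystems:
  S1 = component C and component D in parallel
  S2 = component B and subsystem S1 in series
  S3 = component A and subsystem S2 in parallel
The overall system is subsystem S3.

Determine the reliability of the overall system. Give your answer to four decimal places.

0.9844

Parallel (C and D): 1 − (1 − 0.762000)(1 − 0.884000) = 0.972392
Series (B and [0.972392]): 0.898000 × 0.972392 = 0.873208
Parallel (A and [0.873208]): 1 − (1 − 0.877000)(1 − 0.873208) = 0.9844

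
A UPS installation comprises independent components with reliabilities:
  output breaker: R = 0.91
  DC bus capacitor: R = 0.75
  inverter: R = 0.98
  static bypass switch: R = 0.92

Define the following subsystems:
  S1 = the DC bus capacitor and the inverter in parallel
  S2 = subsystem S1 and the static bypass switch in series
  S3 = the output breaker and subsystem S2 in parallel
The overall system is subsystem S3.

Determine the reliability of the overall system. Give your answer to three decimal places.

0.992

Parallel (DC bus capacitor and inverter): 1 − (1 − 0.75000)(1 − 0.98000) = 0.99500
Series ([0.99500] and static bypass switch): 0.99500 × 0.92000 = 0.91540
Parallel (output breaker and [0.91540]): 1 − (1 − 0.91000)(1 − 0.91540) = 0.992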